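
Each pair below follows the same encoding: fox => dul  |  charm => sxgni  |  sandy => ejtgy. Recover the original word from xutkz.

tenor

The word is reversed, then every letter is shifted forward by 6.
Undoing it on xutkz: shift back: x−6=r, u−6=o, t−6=n, k−6=e, z−6=t → ronet; then reverse → tenor.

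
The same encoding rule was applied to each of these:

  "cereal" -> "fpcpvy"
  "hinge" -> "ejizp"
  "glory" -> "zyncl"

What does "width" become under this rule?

bjkme

c(2)→f(5) and e(4)→p(15) fit y≡5x+21 (mod 26); the inverse of 5 mod 26 is 21. Each letter's alphabet position (a=0..z=25) is mapped through 5·x+21 mod 26 — an affine cipher.
Applying it to width: w(22)→5·22+21≡1=b; i(8)→5·8+21≡9=j; d(3)→5·3+21≡10=k; t(19)→5·19+21≡12=m; h(7)→5·7+21≡4=e (all mod 26).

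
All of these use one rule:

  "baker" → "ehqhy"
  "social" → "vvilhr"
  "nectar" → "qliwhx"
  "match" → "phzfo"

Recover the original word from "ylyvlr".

vessel

A repeating key of period 3 is used — shifts +3, +7, +6 over and over.
Undoing it on ylyvlr: y−3=v, l−7=e, y−6=s, v−3=s, l−7=e, r−6=l.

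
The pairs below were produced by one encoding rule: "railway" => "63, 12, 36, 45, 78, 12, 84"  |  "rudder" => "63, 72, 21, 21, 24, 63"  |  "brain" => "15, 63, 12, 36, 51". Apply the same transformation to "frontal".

27, 63, 54, 51, 69, 12, 45

r(#18)→63 and a(#1)→12: differences scale by 3, so n = 3·pos + 9. With a=1..z=26, the number is 3·pos + 9.
For frontal: f=6→27, r=18→63, o=15→54, n=14→51, t=20→69, a=1→12, l=12→45.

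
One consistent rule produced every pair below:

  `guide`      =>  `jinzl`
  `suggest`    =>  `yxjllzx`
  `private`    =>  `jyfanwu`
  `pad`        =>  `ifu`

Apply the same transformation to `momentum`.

rzysjrtr

The output letters match the input read backwards, each shifted +5: guide reversed is ediug. Read the word backwards and shift each letter +5.
Applying it to momentum: reverse → mutnemom; then shift: m+5=r, u+5=z, t+5=y, n+5=s, e+5=j, m+5=r, o+5=t, m+5=r.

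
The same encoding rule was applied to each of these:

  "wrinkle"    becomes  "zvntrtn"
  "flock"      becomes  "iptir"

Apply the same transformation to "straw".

vxwgd

In wrinkle: w→z is +3, r→v is +4, i→n is +5, n→t is +6 — the shift increases by 1 each position. The shift increases by 1 at each position, starting from +3: 3, 4, 5, ….
For straw: s+3=v, t+4=x, r+5=w, a+6=g, w+7=d.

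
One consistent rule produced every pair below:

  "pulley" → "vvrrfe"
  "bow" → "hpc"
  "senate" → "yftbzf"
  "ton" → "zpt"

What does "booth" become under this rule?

hppzn

The shift depends on letter class: consonant p→v is +6, but vowel u→v is +1. Vowels shift forward by 1 and consonants shift forward by 6.
For booth: b(cons)+6=h, o(vowel)+1=p, o(vowel)+1=p, t(cons)+6=z, h(cons)+6=n.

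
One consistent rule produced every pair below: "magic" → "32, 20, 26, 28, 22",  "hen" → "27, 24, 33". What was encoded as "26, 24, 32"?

m is letter #13 and maps to 32: an offset of 19. The number is (letter's place in the alphabet, a=1) + 19.
Reversing it on 26, 24, 32: 26→(26−19)÷1=7=g, 24→(24−19)÷1=5=e, 32→(32−19)÷1=13=m.

gem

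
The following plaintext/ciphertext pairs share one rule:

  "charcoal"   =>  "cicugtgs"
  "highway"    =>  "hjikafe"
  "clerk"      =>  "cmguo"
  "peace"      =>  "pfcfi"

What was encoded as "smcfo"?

slack

Each letter shifts forward by its position index (0, 1, 2, …) — the shift grows by one for each successive letter.
Decoding smcfo: s−0=s, m−1=l, c−2=a, f−3=c, o−4=k.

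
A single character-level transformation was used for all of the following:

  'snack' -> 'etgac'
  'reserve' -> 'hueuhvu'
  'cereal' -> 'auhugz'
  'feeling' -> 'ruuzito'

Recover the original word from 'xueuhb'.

desert

s(18)→e(4) and n(13)→t(19) fit y≡23x+6 (mod 26); the inverse of 23 mod 26 is 17. Treating letters as 0–25, the rule is x ↦ 23x + 6 (mod 26).
Decoding xueuhb: x(23)→17·(23−6)≡3=d; u(20)→17·(20−6)≡4=e; e(4)→17·(4−6)≡18=s; u(20)→17·(20−6)≡4=e; h(7)→17·(7−6)≡17=r; b(1)→17·(1−6)≡19=t (all mod 26).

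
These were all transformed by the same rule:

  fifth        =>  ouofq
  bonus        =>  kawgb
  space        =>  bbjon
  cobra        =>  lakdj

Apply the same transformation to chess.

Shifts by position in fifth: pos 0: f→o (+9), pos 1: i→u (+12), pos 2: f→o (+9), pos 3: t→f (+12) — repeating every 2. The shifts repeat in a cycle of length 2: positions 0,1,… shift by +9, +12, then the pattern repeats.
Applying it to chess: c+9=l, h+12=t, e+9=n, s+12=e, s+9=b.

ltneb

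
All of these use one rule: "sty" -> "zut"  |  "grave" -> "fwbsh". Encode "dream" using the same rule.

The output letters match the input read backwards, each shifted +1: sty reversed is yts. Two steps: reverse the string, then apply a Caesar shift of +1.
For dream: reverse → maerd; then shift: m+1=n, a+1=b, e+1=f, r+1=s, d+1=e.

nbfse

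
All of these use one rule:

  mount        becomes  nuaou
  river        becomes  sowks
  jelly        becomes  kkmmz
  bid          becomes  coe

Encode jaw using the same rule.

Two shifts are in play — +6 for a/e/i/o/u, +1 for every other letter.
For jaw: j(cons)+1=k, a(vowel)+6=g, w(cons)+1=x.

kgx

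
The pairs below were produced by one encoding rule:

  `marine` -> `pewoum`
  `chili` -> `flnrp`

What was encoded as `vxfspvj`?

stamina

In marine: m→p is +3, a→e is +4, r→w is +5, i→o is +6 — the shift increases by 1 each position. Each letter shifts forward by (position + 3), i.e. 3, 4, 5, … — the shift grows by one for each successive letter.
Undoing it on vxfspvj: v−3=s, x−4=t, f−5=a, s−6=m, p−7=i, v−8=n, j−9=a.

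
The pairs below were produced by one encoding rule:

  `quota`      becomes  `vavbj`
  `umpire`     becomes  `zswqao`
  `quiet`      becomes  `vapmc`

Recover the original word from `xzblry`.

In quota: q→v is +5, u→a is +6, o→v is +7, t→b is +8 — the shift increases by 1 each position. Each letter shifts forward by (position + 5), i.e. 5, 6, 7, … — the shift grows by one for each successive letter.
Reversing it on xzblry: x−5=s, z−6=t, b−7=u, l−8=d, r−9=i, y−10=o.

studio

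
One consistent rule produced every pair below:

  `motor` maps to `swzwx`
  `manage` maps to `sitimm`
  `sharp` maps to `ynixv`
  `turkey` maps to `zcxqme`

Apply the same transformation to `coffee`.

The shift depends on letter class: consonant m→s is +6, but vowel o→w is +8. Two shifts are in play — +8 for a/e/i/o/u, +6 for every other letter.
For coffee: c(cons)+6=i, o(vowel)+8=w, f(cons)+6=l, f(cons)+6=l, e(vowel)+8=m, e(vowel)+8=m.

iwllmm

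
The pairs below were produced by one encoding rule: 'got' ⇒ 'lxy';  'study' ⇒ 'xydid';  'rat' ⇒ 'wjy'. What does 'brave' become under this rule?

gwjan

The shift depends on letter class: consonant g→l is +5, but vowel o→x is +9. Vowels shift forward by 9 and consonants shift forward by 5.
On brave: b(cons)+5=g, r(cons)+5=w, a(vowel)+9=j, v(cons)+5=a, e(vowel)+9=n.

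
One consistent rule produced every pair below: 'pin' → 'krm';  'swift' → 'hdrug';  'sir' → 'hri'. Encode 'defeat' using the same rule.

Each letter is replaced by its mirror in the alphabet: a↔z, b↔y, c↔x, and so on (the Atbash cipher).
Applying it to defeat: d↔w, e↔v, f↔u, e↔v, a↔z, t↔g.

wvuvzg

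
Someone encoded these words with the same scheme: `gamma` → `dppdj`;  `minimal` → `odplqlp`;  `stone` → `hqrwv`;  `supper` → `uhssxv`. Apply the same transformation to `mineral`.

oduhqlp

The output letters match the input read backwards, each shifted +3: gamma reversed is ammag. Read the word backwards and shift each letter +3.
On mineral: reverse → larenim; then shift: l+3=o, a+3=d, r+3=u, e+3=h, n+3=q, i+3=l, m+3=p.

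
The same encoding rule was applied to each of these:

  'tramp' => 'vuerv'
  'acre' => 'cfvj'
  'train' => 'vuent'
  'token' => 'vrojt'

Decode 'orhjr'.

model

In tramp: t→v is +2, r→u is +3, a→e is +4, m→r is +5 — the shift increases by 1 each position. Each letter shifts forward by (position + 2), i.e. 2, 3, 4, … — the shift grows by one for each successive letter.
Reversing it on orhjr: o−2=m, r−3=o, h−4=d, j−5=e, r−6=l.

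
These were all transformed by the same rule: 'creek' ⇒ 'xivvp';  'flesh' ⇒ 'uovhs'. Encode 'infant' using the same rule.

rmuzmg

This is the alphabet-reversal cipher (Atbash): a becomes z, b becomes y, etc.
On infant: i↔r, n↔m, f↔u, a↔z, n↔m, t↔g.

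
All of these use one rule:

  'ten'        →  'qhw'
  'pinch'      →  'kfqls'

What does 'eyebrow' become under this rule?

zruehbh

Two steps: reverse the string, then apply a Caesar shift of +3.
On eyebrow: reverse → worbeye; then shift: w+3=z, o+3=r, r+3=u, b+3=e, e+3=h, y+3=b, e+3=h.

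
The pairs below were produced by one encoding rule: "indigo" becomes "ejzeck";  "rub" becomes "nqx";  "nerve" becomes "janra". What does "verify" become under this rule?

Compare letters: i→e is +22, n→j is +22, d→z is +22 — a constant shift. It's a constant shift of +22 (ROT22).
For verify: v+22=r, e+22=a, r+22=n, i+22=e, f+22=b, y+22=u.

ranebu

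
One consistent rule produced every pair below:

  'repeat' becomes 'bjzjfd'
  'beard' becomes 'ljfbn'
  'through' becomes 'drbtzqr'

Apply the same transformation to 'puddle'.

zznnvj

The shift depends on letter class: consonant r→b is +10, but vowel e→j is +5. Two shifts are in play — +5 for a/e/i/o/u, +10 for every other letter.
On puddle: p(cons)+10=z, u(vowel)+5=z, d(cons)+10=n, d(cons)+10=n, l(cons)+10=v, e(vowel)+5=j.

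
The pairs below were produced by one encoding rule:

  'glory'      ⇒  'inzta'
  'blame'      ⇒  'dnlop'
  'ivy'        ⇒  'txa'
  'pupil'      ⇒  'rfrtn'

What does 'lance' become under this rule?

nlpep

The shift depends on letter class: consonant g→i is +2, but vowel o→z is +11. Vowels shift forward by 11 and consonants shift forward by 2.
For lance: l(cons)+2=n, a(vowel)+11=l, n(cons)+2=p, c(cons)+2=e, e(vowel)+11=p.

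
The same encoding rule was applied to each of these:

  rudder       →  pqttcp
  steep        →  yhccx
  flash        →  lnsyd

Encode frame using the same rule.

Each letter's alphabet position (a=0..z=25) is mapped through 9·x+18 mod 26 — an affine cipher.
On frame: f(5)→9·5+18≡11=l; r(17)→9·17+18≡15=p; a(0)→9·0+18≡18=s; m(12)→9·12+18≡22=w; e(4)→9·4+18≡2=c (all mod 26).

lpswc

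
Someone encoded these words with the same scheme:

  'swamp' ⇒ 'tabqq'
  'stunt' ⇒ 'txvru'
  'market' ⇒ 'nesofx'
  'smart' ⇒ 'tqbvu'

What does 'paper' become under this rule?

qeqis

Shifts by position in swamp: pos 0: s→t (+1), pos 1: w→a (+4), pos 2: a→b (+1), pos 3: m→q (+4) — repeating every 2. The shifts repeat in a cycle of length 2: positions 0,1,… shift by +1, +4, then the pattern repeats.
Applying it to paper: p+1=q, a+4=e, p+1=q, e+4=i, r+1=s.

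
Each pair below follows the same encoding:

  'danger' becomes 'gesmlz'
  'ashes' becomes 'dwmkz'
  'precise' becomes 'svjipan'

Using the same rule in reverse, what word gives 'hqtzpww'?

Letter i (0-indexed) is shifted by i+3, so successive shifts are 3, 4, 5, ….
Undoing it on hqtzpww: h−3=e, q−4=m, t−5=o, z−6=t, p−7=i, w−8=o, w−9=n.

emotion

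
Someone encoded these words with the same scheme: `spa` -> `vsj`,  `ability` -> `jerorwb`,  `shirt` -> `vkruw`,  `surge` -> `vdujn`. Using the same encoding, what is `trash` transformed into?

The shift depends on letter class: consonant s→v is +3, but vowel a→j is +9. Vowels shift forward by 9 and consonants shift forward by 3.
On trash: t(cons)+3=w, r(cons)+3=u, a(vowel)+9=j, s(cons)+3=v, h(cons)+3=k.

wujvk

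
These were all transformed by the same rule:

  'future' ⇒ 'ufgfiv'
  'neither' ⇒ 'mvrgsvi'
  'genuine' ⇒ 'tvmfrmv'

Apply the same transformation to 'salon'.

Each pair mirrors across the alphabet (f↔u, u↔f, t↔g): positions sum to 25. Letters are reflected about the middle of the alphabet (position → 25−position): Atbash.
For salon: s↔h, a↔z, l↔o, o↔l, n↔m.

hzolm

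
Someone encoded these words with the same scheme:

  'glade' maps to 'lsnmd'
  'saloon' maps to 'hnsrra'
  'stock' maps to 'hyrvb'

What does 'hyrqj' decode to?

storm

g(6)→l(11) and l(11)→s(18) fit y≡17x+13 (mod 26); the inverse of 17 mod 26 is 23. Each letter's alphabet position (a=0..z=25) is mapped through 17·x+13 mod 26 — an affine cipher.
Decoding hyrqj: h(7)→23·(7−13)≡18=s; y(24)→23·(24−13)≡19=t; r(17)→23·(17−13)≡14=o; q(16)→23·(16−13)≡17=r; j(9)→23·(9−13)≡12=m (all mod 26).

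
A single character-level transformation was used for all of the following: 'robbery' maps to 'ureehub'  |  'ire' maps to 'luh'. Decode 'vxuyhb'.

It's a constant shift of +3 (ROT3).
Decoding vxuyhb: v−3=s, x−3=u, u−3=r, y−3=v, h−3=e, b−3=y.

survey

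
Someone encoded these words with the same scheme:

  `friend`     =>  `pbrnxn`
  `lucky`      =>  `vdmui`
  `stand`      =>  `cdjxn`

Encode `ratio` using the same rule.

bjdrx

The shift depends on letter class: consonant f→p is +10, but vowel i→r is +9. Two shifts are in play — +9 for a/e/i/o/u, +10 for every other letter.
Applying it to ratio: r(cons)+10=b, a(vowel)+9=j, t(cons)+10=d, i(vowel)+9=r, o(vowel)+9=x.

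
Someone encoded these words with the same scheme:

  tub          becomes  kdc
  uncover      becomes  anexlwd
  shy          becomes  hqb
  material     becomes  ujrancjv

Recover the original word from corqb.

shift

The output letters match the input read backwards, each shifted +9: tub reversed is but. Read the word backwards and shift each letter +9.
Undoing it on corqb: shift back: c−9=t, o−9=f, r−9=i, q−9=h, b−9=s → tfihs; then reverse → shift.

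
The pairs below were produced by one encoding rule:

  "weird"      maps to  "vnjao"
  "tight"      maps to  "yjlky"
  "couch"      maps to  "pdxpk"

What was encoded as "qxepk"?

Each letter's alphabet position (a=0..z=25) is mapped through 25·x+17 mod 26 — an affine cipher.
Reversing it on qxepk: q(16)→25·(16−17)≡1=b; x(23)→25·(23−17)≡20=u; e(4)→25·(4−17)≡13=n; p(15)→25·(15−17)≡2=c; k(10)→25·(10−17)≡7=h (all mod 26).

bunch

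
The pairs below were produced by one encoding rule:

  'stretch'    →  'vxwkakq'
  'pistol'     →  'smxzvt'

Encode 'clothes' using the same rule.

fptzomb

Each letter shifts forward by (position + 3), i.e. 3, 4, 5, … — the shift grows by one for each successive letter.
On clothes: c+3=f, l+4=p, o+5=t, t+6=z, h+7=o, e+8=m, s+9=b.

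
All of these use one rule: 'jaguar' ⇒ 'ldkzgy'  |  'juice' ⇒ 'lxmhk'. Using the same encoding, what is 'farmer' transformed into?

hdvrky

In jaguar: j→l is +2, a→d is +3, g→k is +4, u→z is +5 — the shift increases by 1 each position. The shift increases by 1 at each position, starting from +2: 2, 3, 4, ….
On farmer: f+2=h, a+3=d, r+4=v, m+5=r, e+6=k, r+7=y.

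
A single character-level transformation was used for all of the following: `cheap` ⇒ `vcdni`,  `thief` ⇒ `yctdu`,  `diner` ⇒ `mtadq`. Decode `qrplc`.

rough

This is an affine cipher: with a=0,…,z=25, each position x becomes (17x+13) mod 26.
Reversing it on qrplc: q(16)→23·(16−13)≡17=r; r(17)→23·(17−13)≡14=o; p(15)→23·(15−13)≡20=u; l(11)→23·(11−13)≡6=g; c(2)→23·(2−13)≡7=h (all mod 26).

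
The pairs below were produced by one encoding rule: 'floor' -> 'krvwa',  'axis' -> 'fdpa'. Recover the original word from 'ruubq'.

month

In floor: f→k is +5, l→r is +6, o→v is +7, o→w is +8 — the shift increases by 1 each position. The shift increases by 1 at each position, starting from +5: 5, 6, 7, ….
Reversing it on ruubq: r−5=m, u−6=o, u−7=n, b−8=t, q−9=h.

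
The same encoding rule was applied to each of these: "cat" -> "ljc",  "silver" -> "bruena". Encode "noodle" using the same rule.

wxxmun

Compare letters: c→l is +9, a→j is +9, t→c is +9 — a constant shift. This is a Caesar cipher with shift 9.
On noodle: n+9=w, o+9=x, o+9=x, d+9=m, l+9=u, e+9=n.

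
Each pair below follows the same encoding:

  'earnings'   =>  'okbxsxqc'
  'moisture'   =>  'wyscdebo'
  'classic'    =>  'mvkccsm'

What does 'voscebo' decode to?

Compare letters: e→o is +10, a→k is +10, r→b is +10 — a constant shift. This is a Caesar cipher with shift 10.
Decoding voscebo: v−10=l, o−10=e, s−10=i, c−10=s, e−10=u, b−10=r, o−10=e.

leisure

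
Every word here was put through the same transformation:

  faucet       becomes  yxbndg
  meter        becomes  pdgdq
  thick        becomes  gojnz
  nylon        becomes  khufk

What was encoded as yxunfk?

falcon

f(5)→y(24) and a(0)→x(23) fit y≡21x+23 (mod 26); the inverse of 21 mod 26 is 5. Treating letters as 0–25, the rule is x ↦ 21x + 23 (mod 26).
Reversing it on yxunfk: y(24)→5·(24−23)≡5=f; x(23)→5·(23−23)≡0=a; u(20)→5·(20−23)≡11=l; n(13)→5·(13−23)≡2=c; f(5)→5·(5−23)≡14=o; k(10)→5·(10−23)≡13=n (all mod 26).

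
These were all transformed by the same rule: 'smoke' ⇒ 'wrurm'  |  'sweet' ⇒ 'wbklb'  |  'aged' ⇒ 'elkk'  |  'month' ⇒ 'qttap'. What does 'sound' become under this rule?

wtaul

In smoke: s→w is +4, m→r is +5, o→u is +6, k→r is +7 — the shift increases by 1 each position. Letter i (0-indexed) is shifted by i+4, so successive shifts are 4, 5, 6, ….
Applying it to sound: s+4=w, o+5=t, u+6=a, n+7=u, d+8=l.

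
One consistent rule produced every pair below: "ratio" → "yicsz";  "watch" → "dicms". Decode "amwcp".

tense

Letter i (0-indexed) is shifted by i+7, so successive shifts are 7, 8, 9, ….
Decoding amwcp: a−7=t, m−8=e, w−9=n, c−10=s, p−11=e.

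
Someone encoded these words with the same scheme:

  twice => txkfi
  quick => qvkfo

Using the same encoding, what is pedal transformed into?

In twice: t→t is +0, w→x is +1, i→k is +2, c→f is +3 — the shift increases by 1 each position. The shift increases by 1 at each position, starting from +0: 0, 1, 2, ….
For pedal: p+0=p, e+1=f, d+2=f, a+3=d, l+4=p.

pffdp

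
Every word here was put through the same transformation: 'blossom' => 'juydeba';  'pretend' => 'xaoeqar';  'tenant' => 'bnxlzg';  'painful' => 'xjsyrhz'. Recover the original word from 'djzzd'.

vapor

Letter i (0-indexed) is shifted by i+8, so successive shifts are 8, 9, 10, ….
Undoing it on djzzd: d−8=v, j−9=a, z−10=p, z−11=o, d−12=r.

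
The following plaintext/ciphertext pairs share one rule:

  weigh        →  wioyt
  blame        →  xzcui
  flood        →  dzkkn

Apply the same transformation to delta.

w(22)→w(22) and e(4)→i(8) fit y≡21x+2 (mod 26); the inverse of 21 mod 26 is 5. Treating letters as 0–25, the rule is x ↦ 21x + 2 (mod 26).
Applying it to delta: d(3)→21·3+2≡13=n; e(4)→21·4+2≡8=i; l(11)→21·11+2≡25=z; t(19)→21·19+2≡11=l; a(0)→21·0+2≡2=c (all mod 26).

nizlc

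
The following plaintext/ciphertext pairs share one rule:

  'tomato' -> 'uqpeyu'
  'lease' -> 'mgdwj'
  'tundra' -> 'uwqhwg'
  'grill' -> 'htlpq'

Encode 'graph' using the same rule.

htdtm

In tomato: t→u is +1, o→q is +2, m→p is +3, a→e is +4 — the shift increases by 1 each position. Each letter shifts forward by (position + 1), i.e. 1, 2, 3, … — the shift grows by one for each successive letter.
Applying it to graph: g+1=h, r+2=t, a+3=d, p+4=t, h+5=m.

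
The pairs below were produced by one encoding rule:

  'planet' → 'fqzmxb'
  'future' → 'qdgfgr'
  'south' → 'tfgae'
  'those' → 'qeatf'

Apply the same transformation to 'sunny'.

The word is reversed, then every letter is shifted forward by 12.
Applying it to sunny: reverse → ynnus; then shift: y+12=k, n+12=z, n+12=z, u+12=g, s+12=e.

kzzge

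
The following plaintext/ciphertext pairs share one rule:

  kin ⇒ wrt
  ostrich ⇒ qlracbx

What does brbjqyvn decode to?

emphasis

Read the word backwards and shift each letter +9.
Undoing it on brbjqyvn: shift back: b−9=s, r−9=i, b−9=s, j−9=a, q−9=h, y−9=p, v−9=m, n−9=e → sisahpme; then reverse → emphasis.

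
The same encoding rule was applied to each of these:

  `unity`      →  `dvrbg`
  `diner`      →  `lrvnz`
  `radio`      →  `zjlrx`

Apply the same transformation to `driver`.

lzrdnz

The shift depends on letter class: consonant n→v is +8, but vowel u→d is +9. Two shifts are in play — +9 for a/e/i/o/u, +8 for every other letter.
On driver: d(cons)+8=l, r(cons)+8=z, i(vowel)+9=r, v(cons)+8=d, e(vowel)+9=n, r(cons)+8=z.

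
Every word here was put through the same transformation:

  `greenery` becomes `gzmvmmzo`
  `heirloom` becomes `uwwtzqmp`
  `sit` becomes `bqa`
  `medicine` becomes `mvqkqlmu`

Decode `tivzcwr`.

The output letters match the input read backwards, each shifted +8: greenery reversed is yreneerg. Read the word backwards and shift each letter +8.
Reversing it on tivzcwr: shift back: t−8=l, i−8=a, v−8=n, z−8=r, c−8=u, w−8=o, r−8=j → lanruoj; then reverse → journal.

journal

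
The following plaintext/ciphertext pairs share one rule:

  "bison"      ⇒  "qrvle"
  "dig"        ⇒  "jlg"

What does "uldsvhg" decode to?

The output letters match the input read backwards, each shifted +3: bison reversed is nosib. Two steps: reverse the string, then apply a Caesar shift of +3.
Undoing it on uldsvhg: shift back: u−3=r, l−3=i, d−3=a, s−3=p, v−3=s, h−3=e, g−3=d → riapsed; then reverse → despair.

despair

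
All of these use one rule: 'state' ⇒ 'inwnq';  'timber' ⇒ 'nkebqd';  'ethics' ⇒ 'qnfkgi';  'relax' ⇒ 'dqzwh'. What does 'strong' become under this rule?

indoja

s(18)→i(8) and t(19)→n(13) fit y≡5x+22 (mod 26); the inverse of 5 mod 26 is 21. This is an affine cipher: with a=0,…,z=25, each position x becomes (5x+22) mod 26.
Applying it to strong: s(18)→5·18+22≡8=i; t(19)→5·19+22≡13=n; r(17)→5·17+22≡3=d; o(14)→5·14+22≡14=o; n(13)→5·13+22≡9=j; g(6)→5·6+22≡0=a (all mod 26).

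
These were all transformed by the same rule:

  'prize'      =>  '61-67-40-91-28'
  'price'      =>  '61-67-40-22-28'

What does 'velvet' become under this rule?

p(#16)→61 and r(#18)→67: differences scale by 3, so n = 3·pos + 13. Each letter becomes 3×(its alphabet position, a=1..z=26) + 13.
Applying it to velvet: v=22→79, e=5→28, l=12→49, v=22→79, e=5→28, t=20→73.

79-28-49-79-28-73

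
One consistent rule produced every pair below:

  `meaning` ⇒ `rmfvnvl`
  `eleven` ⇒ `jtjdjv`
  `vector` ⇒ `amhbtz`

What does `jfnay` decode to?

exist

A repeating key of period 2 is used — shifts +5, +8 over and over.
Decoding jfnay: j−5=e, f−8=x, n−5=i, a−8=s, y−5=t.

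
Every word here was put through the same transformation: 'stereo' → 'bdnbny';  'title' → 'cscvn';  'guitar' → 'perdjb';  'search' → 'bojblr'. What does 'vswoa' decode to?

miner

Shifts by position in stereo: pos 0: s→b (+9), pos 1: t→d (+10), pos 2: e→n (+9), pos 3: r→b (+10) — repeating every 2. The shifts repeat in a cycle of length 2: positions 0,1,… shift by +9, +10, then the pattern repeats.
Undoing it on vswoa: v−9=m, s−10=i, w−9=n, o−10=e, a−9=r.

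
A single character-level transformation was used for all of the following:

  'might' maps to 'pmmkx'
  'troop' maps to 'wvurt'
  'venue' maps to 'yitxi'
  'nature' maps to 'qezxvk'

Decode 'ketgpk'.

Shifts by position in might: pos 0: m→p (+3), pos 1: i→m (+4), pos 2: g→m (+6), pos 3: h→k (+3), pos 4: t→x (+4) — repeating every 3. A repeating key of period 3 is used — shifts +3, +4, +6 over and over.
Undoing it on ketgpk: k−3=h, e−4=a, t−6=n, g−3=d, p−4=l, k−6=e.

handle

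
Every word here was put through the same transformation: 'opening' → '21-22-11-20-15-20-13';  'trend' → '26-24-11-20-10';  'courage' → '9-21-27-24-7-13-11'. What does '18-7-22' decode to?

lap

o is letter #15 and maps to 21: an offset of 6. Letters become their 1-based position plus 6 (so a→7, b→8, …).
Reversing it on 18-7-22: 18→(18−6)÷1=12=l, 7→(7−6)÷1=1=a, 22→(22−6)÷1=16=p.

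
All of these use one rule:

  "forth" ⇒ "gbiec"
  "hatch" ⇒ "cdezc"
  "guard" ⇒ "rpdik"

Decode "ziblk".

f(5)→g(6) and o(14)→b(1) fit y≡11x+3 (mod 26); the inverse of 11 mod 26 is 19. Treating letters as 0–25, the rule is x ↦ 11x + 3 (mod 26).
Undoing it on ziblk: z(25)→19·(25−3)≡2=c; i(8)→19·(8−3)≡17=r; b(1)→19·(1−3)≡14=o; l(11)→19·(11−3)≡22=w; k(10)→19·(10−3)≡3=d (all mod 26).

crowd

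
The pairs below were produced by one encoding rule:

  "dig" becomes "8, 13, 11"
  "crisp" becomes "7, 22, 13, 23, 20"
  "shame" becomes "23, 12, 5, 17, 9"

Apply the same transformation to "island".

d is letter #4 and maps to 8: an offset of 4. Letters become their 1-based position plus 4 (so a→5, b→6, …).
Applying it to island: i=9→13, s=19→23, l=12→16, a=1→5, n=14→18, d=4→8.

13, 23, 16, 5, 18, 8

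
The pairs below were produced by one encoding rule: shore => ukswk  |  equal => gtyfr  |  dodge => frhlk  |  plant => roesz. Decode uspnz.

split

In shore: s→u is +2, h→k is +3, o→s is +4, r→w is +5 — the shift increases by 1 each position. The shift increases by 1 at each position, starting from +2: 2, 3, 4, ….
Undoing it on uspnz: u−2=s, s−3=p, p−4=l, n−5=i, z−6=t.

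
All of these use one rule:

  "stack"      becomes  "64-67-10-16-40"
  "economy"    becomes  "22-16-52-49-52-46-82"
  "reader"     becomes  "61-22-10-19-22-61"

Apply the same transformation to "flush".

Each letter becomes 3×(its alphabet position, a=1..z=26) + 7.
For flush: f=6→25, l=12→43, u=21→70, s=19→64, h=8→31.

25-43-70-64-31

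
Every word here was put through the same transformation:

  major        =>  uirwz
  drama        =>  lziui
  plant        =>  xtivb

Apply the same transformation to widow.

eqlwe

Compare letters: m→u is +8, a→i is +8, j→r is +8 — a constant shift. Each letter is shifted forward by 8 in the alphabet (a Caesar shift of +8).
On widow: w+8=e, i+8=q, d+8=l, o+8=w, w+8=e.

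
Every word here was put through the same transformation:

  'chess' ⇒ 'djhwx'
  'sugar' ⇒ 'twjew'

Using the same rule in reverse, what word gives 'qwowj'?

pulse

In chess: c→d is +1, h→j is +2, e→h is +3, s→w is +4 — the shift increases by 1 each position. Letter i (0-indexed) is shifted by i+1, so successive shifts are 1, 2, 3, ….
Reversing it on qwowj: q−1=p, w−2=u, o−3=l, w−4=s, j−5=e.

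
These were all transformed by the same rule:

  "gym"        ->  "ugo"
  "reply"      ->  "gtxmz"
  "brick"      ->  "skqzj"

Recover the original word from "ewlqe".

widow

The output letters match the input read backwards, each shifted +8: gym reversed is myg. Two steps: reverse the string, then apply a Caesar shift of +8.
Reversing it on ewlqe: shift back: e−8=w, w−8=o, l−8=d, q−8=i, e−8=w → wodiw; then reverse → widow.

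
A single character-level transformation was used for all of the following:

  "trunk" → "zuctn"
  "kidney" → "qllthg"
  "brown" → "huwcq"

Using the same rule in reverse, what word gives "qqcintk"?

Shifts by position in trunk: pos 0: t→z (+6), pos 1: r→u (+3), pos 2: u→c (+8), pos 3: n→t (+6), pos 4: k→n (+3) — repeating every 3. A repeating key of period 3 is used — shifts +6, +3, +8 over and over.
Reversing it on qqcintk: q−6=k, q−3=n, c−8=u, i−6=c, n−3=k, t−8=l, k−6=e.

knuckle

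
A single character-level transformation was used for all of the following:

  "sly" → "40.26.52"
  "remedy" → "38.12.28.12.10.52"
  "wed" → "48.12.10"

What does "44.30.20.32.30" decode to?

union

s(#19)→40 and l(#12)→26: differences scale by 2, so n = 2·pos + 2. The formula is n = 2×(alphabet index, a=1) + 2.
Decoding 44.30.20.32.30: 44→(44−2)÷2=21=u, 30→(30−2)÷2=14=n, 20→(20−2)÷2=9=i, 32→(32−2)÷2=15=o, 30→(30−2)÷2=14=n.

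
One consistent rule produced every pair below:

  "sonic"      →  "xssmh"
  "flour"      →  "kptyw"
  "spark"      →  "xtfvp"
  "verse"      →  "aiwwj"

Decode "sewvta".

narrow

Shifts by position in sonic: pos 0: s→x (+5), pos 1: o→s (+4), pos 2: n→s (+5), pos 3: i→m (+4) — repeating every 2. It's a Vigenère-style cipher with numeric key [5,4]: position i shifts by key[i mod 2].
Undoing it on sewvta: s−5=n, e−4=a, w−5=r, v−4=r, t−5=o, a−4=w.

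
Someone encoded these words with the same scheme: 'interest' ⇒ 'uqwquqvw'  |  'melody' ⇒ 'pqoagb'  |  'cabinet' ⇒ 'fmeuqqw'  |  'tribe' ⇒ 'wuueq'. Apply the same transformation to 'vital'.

The shift depends on letter class: consonant n→q is +3, but vowel i→u is +12. The rule splits by letter class: vowels +12, consonants +3.
On vital: v(cons)+3=y, i(vowel)+12=u, t(cons)+3=w, a(vowel)+12=m, l(cons)+3=o.

yuwmo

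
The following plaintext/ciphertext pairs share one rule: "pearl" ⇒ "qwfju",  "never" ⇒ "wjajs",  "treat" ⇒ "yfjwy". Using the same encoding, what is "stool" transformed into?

qttyx

The output letters match the input read backwards, each shifted +5: pearl reversed is lraep. Two steps: reverse the string, then apply a Caesar shift of +5.
On stool: reverse → loots; then shift: l+5=q, o+5=t, o+5=t, t+5=y, s+5=x.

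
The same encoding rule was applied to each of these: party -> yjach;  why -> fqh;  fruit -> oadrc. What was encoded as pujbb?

glass

Compare letters: p→y is +9, a→j is +9, r→a is +9 — a constant shift. Every letter moves 9 places later in the alphabet, wrapping around z→a.
Decoding pujbb: p−9=g, u−9=l, j−9=a, b−9=s, b−9=s.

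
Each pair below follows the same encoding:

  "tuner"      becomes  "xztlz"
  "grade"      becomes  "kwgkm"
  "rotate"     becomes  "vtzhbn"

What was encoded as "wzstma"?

summer

In tuner: t→x is +4, u→z is +5, n→t is +6, e→l is +7 — the shift increases by 1 each position. Each letter shifts forward by (position + 4), i.e. 4, 5, 6, … — the shift grows by one for each successive letter.
Decoding wzstma: w−4=s, z−5=u, s−6=m, t−7=m, m−8=e, a−9=r.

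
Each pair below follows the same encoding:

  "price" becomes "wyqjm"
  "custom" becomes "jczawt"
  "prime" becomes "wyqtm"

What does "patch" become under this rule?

wiajo

The shift depends on letter class: consonant p→w is +7, but vowel i→q is +8. Vowels shift forward by 8 and consonants shift forward by 7.
For patch: p(cons)+7=w, a(vowel)+8=i, t(cons)+7=a, c(cons)+7=j, h(cons)+7=o.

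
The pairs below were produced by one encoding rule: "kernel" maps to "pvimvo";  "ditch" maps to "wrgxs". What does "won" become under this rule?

dlm

This is the alphabet-reversal cipher (Atbash): a becomes z, b becomes y, etc.
Applying it to won: w↔d, o↔l, n↔m.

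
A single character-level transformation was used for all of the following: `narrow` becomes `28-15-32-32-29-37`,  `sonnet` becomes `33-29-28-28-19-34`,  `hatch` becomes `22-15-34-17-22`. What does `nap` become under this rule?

28-15-30

n is letter #14 and maps to 28: an offset of 14. Each letter is replaced by its alphabet position (a=1..z=26) + 14.
For nap: n=14→28, a=1→15, p=16→30.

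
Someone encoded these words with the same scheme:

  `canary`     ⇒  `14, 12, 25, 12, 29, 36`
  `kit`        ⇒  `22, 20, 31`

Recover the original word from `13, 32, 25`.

c is letter #3 and maps to 14: an offset of 11. Each letter is replaced by its alphabet position (a=1..z=26) + 11.
Decoding 13, 32, 25: 13→(13−11)÷1=2=b, 32→(32−11)÷1=21=u, 25→(25−11)÷1=14=n.

bun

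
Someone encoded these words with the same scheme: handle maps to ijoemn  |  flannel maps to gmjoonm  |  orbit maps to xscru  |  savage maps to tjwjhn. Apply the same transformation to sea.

Vowels shift forward by 9 and consonants shift forward by 1.
For sea: s(cons)+1=t, e(vowel)+9=n, a(vowel)+9=j.

tnj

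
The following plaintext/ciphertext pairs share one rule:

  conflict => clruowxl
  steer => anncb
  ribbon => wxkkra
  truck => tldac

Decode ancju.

The output letters match the input read backwards, each shifted +9: conflict reversed is tcilfnoc. Two steps: reverse the string, then apply a Caesar shift of +9.
Reversing it on ancju: shift back: a−9=r, n−9=e, c−9=t, j−9=a, u−9=l → retal; then reverse → later.

later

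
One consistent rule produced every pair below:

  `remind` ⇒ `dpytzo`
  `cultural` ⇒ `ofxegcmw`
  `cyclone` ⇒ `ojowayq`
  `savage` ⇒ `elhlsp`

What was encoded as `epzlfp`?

Shifts by position in remind: pos 0: r→d (+12), pos 1: e→p (+11), pos 2: m→y (+12), pos 3: i→t (+11) — repeating every 2. A repeating key of period 2 is used — shifts +12, +11 over and over.
Reversing it on epzlfp: e−12=s, p−11=e, z−12=n, l−11=a, f−12=t, p−11=e.

senate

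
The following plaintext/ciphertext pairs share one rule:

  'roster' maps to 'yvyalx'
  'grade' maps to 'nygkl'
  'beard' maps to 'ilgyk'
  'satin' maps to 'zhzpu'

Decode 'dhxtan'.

warmth

A repeating key of period 3 is used — shifts +7, +7, +6 over and over.
Decoding dhxtan: d−7=w, h−7=a, x−6=r, t−7=m, a−7=t, n−6=h.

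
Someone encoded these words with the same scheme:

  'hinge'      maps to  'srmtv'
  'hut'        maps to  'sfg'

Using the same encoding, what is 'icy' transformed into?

rxb

Each letter is replaced by its mirror in the alphabet: a↔z, b↔y, c↔x, and so on (the Atbash cipher).
On icy: i↔r, c↔x, y↔b.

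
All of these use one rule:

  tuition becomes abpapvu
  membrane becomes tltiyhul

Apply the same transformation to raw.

Compare letters: t→a is +7, u→b is +7, i→p is +7 — a constant shift. This is a Caesar cipher with shift 7.
On raw: r+7=y, a+7=h, w+7=d.

yhd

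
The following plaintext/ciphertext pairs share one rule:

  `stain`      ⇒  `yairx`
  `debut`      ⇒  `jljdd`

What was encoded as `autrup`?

unlike

Each letter shifts forward by (position + 6), i.e. 6, 7, 8, … — the shift grows by one for each successive letter.
Decoding autrup: a−6=u, u−7=n, t−8=l, r−9=i, u−10=k, p−11=e.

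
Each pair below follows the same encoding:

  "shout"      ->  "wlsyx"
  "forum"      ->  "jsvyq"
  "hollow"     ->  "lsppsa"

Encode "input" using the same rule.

mrtyx

Compare letters: s→w is +4, h→l is +4, o→s is +4 — a constant shift. This is a Caesar cipher with shift 4.
Applying it to input: i+4=m, n+4=r, p+4=t, u+4=y, t+4=x.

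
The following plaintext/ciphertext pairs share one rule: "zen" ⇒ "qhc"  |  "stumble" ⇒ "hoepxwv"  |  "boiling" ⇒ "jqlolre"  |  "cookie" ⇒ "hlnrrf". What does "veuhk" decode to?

herbs

The output letters match the input read backwards, each shifted +3: zen reversed is nez. The word is reversed, then every letter is shifted forward by 3.
Decoding veuhk: shift back: v−3=s, e−3=b, u−3=r, h−3=e, k−3=h → sbreh; then reverse → herbs.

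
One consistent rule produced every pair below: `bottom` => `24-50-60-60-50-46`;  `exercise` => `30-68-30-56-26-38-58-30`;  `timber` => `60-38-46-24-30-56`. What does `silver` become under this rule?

b(#2)→24 and o(#15)→50: differences scale by 2, so n = 2·pos + 20. With a=1..z=26, the number is 2·pos + 20.
Applying it to silver: s=19→58, i=9→38, l=12→44, v=22→64, e=5→30, r=18→56.

58-38-44-64-30-56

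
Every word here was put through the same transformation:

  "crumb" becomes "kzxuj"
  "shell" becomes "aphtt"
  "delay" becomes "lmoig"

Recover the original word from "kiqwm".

canoe

Shifts by position in crumb: pos 0: c→k (+8), pos 1: r→z (+8), pos 2: u→x (+3), pos 3: m→u (+8), pos 4: b→j (+8) — repeating every 3. The shifts repeat in a cycle of length 3: positions 0,1,… shift by +8, +8, +3, then the pattern repeats.
Reversing it on kiqwm: k−8=c, i−8=a, q−3=n, w−8=o, m−8=e.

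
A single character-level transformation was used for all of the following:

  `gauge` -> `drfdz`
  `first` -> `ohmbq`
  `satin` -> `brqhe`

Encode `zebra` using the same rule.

g(6)→d(3) and a(0)→r(17) fit y≡15x+17 (mod 26); the inverse of 15 mod 26 is 7. Each letter's alphabet position (a=0..z=25) is mapped through 15·x+17 mod 26 — an affine cipher.
On zebra: z(25)→15·25+17≡2=c; e(4)→15·4+17≡25=z; b(1)→15·1+17≡6=g; r(17)→15·17+17≡12=m; a(0)→15·0+17≡17=r (all mod 26).

czgmr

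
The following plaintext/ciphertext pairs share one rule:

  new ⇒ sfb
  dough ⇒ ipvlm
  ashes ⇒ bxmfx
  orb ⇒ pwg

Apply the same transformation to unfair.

The shift depends on letter class: consonant n→s is +5, but vowel e→f is +1. Vowels shift forward by 1 and consonants shift forward by 5.
Applying it to unfair: u(vowel)+1=v, n(cons)+5=s, f(cons)+5=k, a(vowel)+1=b, i(vowel)+1=j, r(cons)+5=w.

vskbjw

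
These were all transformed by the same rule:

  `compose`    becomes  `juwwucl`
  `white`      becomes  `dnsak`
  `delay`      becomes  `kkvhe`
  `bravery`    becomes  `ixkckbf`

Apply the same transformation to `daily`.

Shifts by position in compose: pos 0: c→j (+7), pos 1: o→u (+6), pos 2: m→w (+10), pos 3: p→w (+7), pos 4: o→u (+6), pos 5: s→c (+10) — repeating every 3. It's a Vigenère-style cipher with numeric key [7,6,10]: position i shifts by key[i mod 3].
Applying it to daily: d+7=k, a+6=g, i+10=s, l+7=s, y+6=e.

kgsse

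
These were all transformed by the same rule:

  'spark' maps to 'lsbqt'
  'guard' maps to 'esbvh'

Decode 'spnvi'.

Two steps: reverse the string, then apply a Caesar shift of +1.
Undoing it on spnvi: shift back: s−1=r, p−1=o, n−1=m, v−1=u, i−1=h → romuh; then reverse → humor.

humor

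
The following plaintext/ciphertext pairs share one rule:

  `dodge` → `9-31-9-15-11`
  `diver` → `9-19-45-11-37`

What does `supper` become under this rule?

39-43-33-33-11-37

d(#4)→9 and o(#15)→31: differences scale by 2, so n = 2·pos + 1. The formula is n = 2×(alphabet index, a=1) + 1.
For supper: s=19→39, u=21→43, p=16→33, p=16→33, e=5→11, r=18→37.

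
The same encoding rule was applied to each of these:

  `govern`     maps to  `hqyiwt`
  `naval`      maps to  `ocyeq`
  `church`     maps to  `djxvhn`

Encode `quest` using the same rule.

rwhwy

Letter i (0-indexed) is shifted by i+1, so successive shifts are 1, 2, 3, ….
Applying it to quest: q+1=r, u+2=w, e+3=h, s+4=w, t+5=y.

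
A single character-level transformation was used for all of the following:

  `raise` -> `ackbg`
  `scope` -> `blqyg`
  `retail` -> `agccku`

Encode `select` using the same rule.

bguglc

The shift depends on letter class: consonant r→a is +9, but vowel a→c is +2. The rule splits by letter class: vowels +2, consonants +9.
For select: s(cons)+9=b, e(vowel)+2=g, l(cons)+9=u, e(vowel)+2=g, c(cons)+9=l, t(cons)+9=c.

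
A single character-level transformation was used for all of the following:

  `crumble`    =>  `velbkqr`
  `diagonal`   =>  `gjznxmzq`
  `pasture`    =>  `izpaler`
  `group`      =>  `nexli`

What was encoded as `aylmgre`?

Treating letters as 0–25, the rule is x ↦ 11x + 25 (mod 26).
Decoding aylmgre: a(0)→19·(0−25)≡19=t; y(24)→19·(24−25)≡7=h; l(11)→19·(11−25)≡20=u; m(12)→19·(12−25)≡13=n; g(6)→19·(6−25)≡3=d; r(17)→19·(17−25)≡4=e; e(4)→19·(4−25)≡17=r (all mod 26).

thunder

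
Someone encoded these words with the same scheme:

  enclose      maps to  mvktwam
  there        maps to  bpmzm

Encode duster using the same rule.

Compare letters: e→m is +8, n→v is +8, c→k is +8 — a constant shift. Each letter is shifted forward by 8 in the alphabet (a Caesar shift of +8).
On duster: d+8=l, u+8=c, s+8=a, t+8=b, e+8=m, r+8=z.

lcabmz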